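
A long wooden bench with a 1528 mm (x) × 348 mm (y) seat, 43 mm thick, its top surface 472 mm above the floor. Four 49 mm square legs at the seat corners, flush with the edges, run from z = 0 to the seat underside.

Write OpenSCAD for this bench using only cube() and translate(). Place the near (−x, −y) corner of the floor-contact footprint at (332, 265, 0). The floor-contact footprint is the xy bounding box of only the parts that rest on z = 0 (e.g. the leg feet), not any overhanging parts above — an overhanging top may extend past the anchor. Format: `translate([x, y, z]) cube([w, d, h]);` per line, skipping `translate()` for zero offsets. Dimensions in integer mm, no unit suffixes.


// leg_h = 472 − 43 = 429
translate([332, 265, 429]) cube([1528, 348, 43]);
translate([332, 265, 0]) cube([49, 49, 429]);
translate([332, 564, 0]) cube([49, 49, 429]);
translate([1811, 265, 0]) cube([49, 49, 429]);
translate([1811, 564, 0]) cube([49, 49, 429]);


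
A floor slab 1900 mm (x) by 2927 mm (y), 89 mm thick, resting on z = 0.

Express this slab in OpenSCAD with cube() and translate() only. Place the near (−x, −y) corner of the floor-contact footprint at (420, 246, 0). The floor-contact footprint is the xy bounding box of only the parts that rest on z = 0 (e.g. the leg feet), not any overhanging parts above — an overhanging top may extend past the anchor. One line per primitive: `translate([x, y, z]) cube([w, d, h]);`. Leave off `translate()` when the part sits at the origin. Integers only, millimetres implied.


translate([420, 246, 0]) cube([1900, 2927, 89]);


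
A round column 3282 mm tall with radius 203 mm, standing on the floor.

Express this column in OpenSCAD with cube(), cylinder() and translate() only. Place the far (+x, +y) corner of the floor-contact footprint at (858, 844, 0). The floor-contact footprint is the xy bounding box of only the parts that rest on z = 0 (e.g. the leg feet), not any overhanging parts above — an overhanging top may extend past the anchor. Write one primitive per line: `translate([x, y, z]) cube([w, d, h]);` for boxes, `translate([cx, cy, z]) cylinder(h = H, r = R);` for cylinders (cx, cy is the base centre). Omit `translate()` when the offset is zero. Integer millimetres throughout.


translate([655, 641, 0]) cylinder(h = 3282, r = 203);


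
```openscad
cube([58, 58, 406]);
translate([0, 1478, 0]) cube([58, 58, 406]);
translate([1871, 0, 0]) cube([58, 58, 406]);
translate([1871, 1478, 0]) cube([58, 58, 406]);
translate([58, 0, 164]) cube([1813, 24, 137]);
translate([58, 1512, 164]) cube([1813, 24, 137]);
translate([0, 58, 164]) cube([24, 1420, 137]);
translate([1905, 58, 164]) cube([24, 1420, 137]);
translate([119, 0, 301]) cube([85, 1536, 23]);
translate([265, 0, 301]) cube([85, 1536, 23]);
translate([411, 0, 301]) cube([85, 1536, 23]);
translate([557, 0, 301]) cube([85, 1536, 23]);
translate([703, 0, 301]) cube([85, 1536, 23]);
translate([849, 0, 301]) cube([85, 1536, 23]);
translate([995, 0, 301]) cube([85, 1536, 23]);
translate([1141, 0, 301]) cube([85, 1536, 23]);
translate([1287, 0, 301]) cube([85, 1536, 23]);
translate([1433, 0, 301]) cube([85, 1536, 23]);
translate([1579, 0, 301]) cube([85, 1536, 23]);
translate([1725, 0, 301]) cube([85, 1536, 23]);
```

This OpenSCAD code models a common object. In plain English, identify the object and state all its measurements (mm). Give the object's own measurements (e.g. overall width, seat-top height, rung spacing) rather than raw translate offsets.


A bed frame 1929 mm long (x) by 1536 mm wide (y). Four 58×58 mm corner posts, 406 mm tall, at the corners of the footprint. Four rails of 24 mm thickness and 137 mm height run between adjacent posts with their undersides at z = 164 mm, their outer faces flush with the outside of the frame (the two x-running rails run between the posts' inner faces; the two y-running rails run between the posts' inner faces). 12 slats, each 85 mm wide (x) and 23 mm thick, lie across the top of the two x-running rails, running the full 1536 mm width of the frame in y; along x they sit between the end posts with a 61 mm gap after the −x posts and between neighbouring slats and before the +x posts.


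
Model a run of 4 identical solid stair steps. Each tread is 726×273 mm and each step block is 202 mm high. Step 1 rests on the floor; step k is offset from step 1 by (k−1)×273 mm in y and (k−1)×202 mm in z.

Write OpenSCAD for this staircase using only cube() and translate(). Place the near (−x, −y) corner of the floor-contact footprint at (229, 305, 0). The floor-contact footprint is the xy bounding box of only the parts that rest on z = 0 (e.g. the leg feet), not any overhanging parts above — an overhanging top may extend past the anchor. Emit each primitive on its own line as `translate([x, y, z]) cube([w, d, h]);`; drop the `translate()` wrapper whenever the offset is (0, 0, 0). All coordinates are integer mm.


translate([229, 305, 0]) cube([726, 273, 202]);
translate([229, 578, 202]) cube([726, 273, 202]);
translate([229, 851, 404]) cube([726, 273, 202]);
translate([229, 1124, 606]) cube([726, 273, 202]);


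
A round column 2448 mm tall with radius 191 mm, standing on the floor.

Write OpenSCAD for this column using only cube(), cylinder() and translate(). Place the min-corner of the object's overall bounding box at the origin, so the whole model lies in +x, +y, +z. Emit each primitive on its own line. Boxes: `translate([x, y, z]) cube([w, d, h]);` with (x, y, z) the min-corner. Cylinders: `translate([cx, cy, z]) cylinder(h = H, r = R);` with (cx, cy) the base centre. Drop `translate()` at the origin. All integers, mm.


translate([191, 191, 0]) cylinder(h = 2448, r = 191);


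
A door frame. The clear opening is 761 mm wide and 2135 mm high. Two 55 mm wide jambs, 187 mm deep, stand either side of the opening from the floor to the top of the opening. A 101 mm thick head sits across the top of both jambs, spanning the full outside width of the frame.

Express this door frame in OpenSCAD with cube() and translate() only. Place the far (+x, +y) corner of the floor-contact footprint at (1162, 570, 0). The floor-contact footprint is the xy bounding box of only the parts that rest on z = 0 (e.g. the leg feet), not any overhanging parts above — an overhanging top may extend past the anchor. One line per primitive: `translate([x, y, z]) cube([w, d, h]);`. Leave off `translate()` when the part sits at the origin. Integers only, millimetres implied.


translate([291, 383, 0]) cube([55, 187, 2135]);
translate([1107, 383, 0]) cube([55, 187, 2135]);
translate([291, 383, 2135]) cube([871, 187, 101]);


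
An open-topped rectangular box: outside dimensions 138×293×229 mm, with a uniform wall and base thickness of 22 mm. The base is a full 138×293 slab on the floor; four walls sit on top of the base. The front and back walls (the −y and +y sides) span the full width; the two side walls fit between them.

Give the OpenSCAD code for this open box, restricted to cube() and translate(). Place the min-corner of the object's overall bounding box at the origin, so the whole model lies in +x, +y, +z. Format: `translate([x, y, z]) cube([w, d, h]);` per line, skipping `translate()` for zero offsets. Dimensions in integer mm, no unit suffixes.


cube([138, 293, 22]);
translate([0, 0, 22]) cube([138, 22, 207]);
translate([0, 271, 22]) cube([138, 22, 207]);
translate([0, 22, 22]) cube([22, 249, 207]);
translate([116, 22, 22]) cube([22, 249, 207]);


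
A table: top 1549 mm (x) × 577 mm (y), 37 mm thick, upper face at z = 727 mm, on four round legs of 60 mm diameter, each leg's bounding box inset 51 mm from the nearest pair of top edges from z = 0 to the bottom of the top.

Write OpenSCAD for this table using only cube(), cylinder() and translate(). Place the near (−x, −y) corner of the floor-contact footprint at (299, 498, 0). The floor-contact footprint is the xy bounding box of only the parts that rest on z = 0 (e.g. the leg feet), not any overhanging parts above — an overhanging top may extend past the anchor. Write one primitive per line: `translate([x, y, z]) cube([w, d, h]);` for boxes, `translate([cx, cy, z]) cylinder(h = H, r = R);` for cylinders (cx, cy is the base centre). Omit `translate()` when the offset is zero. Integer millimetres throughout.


translate([248, 447, 690]) cube([1549, 577, 37]);
translate([329, 528, 0]) cylinder(h = 690, r = 30);
translate([1716, 528, 0]) cylinder(h = 690, r = 30);
translate([329, 943, 0]) cylinder(h = 690, r = 30);
translate([1716, 943, 0]) cylinder(h = 690, r = 30);


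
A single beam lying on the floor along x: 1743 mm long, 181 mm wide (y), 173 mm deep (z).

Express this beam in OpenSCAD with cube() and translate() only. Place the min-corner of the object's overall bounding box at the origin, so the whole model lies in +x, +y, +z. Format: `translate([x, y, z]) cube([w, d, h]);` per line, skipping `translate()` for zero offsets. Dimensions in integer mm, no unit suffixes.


cube([1743, 181, 173]);


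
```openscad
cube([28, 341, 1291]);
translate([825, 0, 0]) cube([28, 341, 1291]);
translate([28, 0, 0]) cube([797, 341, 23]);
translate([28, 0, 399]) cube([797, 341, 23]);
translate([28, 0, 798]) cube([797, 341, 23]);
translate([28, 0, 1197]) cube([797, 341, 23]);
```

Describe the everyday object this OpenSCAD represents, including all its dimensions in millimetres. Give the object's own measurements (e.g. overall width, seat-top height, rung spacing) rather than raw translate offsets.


An open bookshelf. Two side panels, each 28 mm thick, 341 mm deep and 1291 mm tall, stand 853 mm apart (outside-to-outside). Between them sit 4 shelves, each 23 mm thick and 341 mm deep, spanning the full gap between the sides. The bottom shelf rests on the floor (its underside at z = 0) and the clear gap between one shelf's top and the next shelf's underside is 376 mm.


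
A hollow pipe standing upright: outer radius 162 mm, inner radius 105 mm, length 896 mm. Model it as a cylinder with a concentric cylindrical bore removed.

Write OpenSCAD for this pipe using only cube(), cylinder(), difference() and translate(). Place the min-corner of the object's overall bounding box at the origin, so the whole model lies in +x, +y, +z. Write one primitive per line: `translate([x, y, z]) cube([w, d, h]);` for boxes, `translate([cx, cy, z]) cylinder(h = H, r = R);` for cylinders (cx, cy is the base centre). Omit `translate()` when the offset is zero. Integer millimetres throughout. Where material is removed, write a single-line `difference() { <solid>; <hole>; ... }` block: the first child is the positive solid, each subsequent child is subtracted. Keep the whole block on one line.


difference() { translate([162, 162, 0]) cylinder(h = 896, r = 162); translate([162, 162, 0]) cylinder(h = 896, r = 105); }


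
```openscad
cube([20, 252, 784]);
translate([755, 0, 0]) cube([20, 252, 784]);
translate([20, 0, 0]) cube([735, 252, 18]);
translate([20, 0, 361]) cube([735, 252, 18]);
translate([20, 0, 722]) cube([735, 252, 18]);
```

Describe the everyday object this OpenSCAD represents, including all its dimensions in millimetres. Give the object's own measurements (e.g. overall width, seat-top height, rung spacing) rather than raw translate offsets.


An open bookshelf. Two side panels, each 20 mm thick, 252 mm deep and 784 mm tall, stand 775 mm apart (outside-to-outside). Between them sit 3 shelves, each 18 mm thick and 252 mm deep, spanning the full gap between the sides. The bottom shelf rests on the floor (its underside at z = 0) and the clear gap between one shelf's top and the next shelf's underside is 343 mm.


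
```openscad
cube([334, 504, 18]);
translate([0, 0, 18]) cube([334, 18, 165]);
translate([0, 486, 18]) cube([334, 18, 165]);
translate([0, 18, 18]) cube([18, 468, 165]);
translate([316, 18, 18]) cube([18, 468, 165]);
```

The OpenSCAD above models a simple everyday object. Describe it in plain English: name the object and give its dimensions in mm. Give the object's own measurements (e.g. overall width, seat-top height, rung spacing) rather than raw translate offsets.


An open-topped rectangular box: outside dimensions 334×504×183 mm, with a uniform wall and base thickness of 18 mm. The base is a full 334×504 slab on the floor; four walls sit on top of the base. The front and back walls (the −y and +y sides) span the full width; the two side walls fit between them.


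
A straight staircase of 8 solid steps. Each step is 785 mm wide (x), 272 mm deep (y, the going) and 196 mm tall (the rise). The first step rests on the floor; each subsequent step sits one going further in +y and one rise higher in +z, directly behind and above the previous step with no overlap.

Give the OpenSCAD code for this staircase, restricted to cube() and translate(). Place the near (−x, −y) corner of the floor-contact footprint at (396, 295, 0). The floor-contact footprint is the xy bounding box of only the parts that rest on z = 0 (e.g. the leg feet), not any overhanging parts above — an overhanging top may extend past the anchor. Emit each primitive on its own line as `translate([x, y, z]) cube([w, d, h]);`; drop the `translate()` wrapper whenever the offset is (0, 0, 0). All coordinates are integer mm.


translate([396, 295, 0]) cube([785, 272, 196]);
translate([396, 567, 196]) cube([785, 272, 196]);
translate([396, 839, 392]) cube([785, 272, 196]);
translate([396, 1111, 588]) cube([785, 272, 196]);
translate([396, 1383, 784]) cube([785, 272, 196]);
translate([396, 1655, 980]) cube([785, 272, 196]);
translate([396, 1927, 1176]) cube([785, 272, 196]);
translate([396, 2199, 1372]) cube([785, 272, 196]);


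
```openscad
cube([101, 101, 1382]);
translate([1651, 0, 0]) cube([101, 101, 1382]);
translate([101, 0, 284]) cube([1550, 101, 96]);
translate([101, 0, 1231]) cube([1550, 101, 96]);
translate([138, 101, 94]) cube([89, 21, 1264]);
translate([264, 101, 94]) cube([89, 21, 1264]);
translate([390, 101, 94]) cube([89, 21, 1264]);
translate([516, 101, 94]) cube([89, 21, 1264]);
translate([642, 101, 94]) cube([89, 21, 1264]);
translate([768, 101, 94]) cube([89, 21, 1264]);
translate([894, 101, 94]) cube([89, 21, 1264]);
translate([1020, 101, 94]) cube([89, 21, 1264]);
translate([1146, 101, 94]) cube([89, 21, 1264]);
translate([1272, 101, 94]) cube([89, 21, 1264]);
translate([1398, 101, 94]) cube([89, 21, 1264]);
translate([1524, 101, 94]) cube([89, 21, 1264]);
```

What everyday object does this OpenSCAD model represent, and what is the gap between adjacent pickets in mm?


A fence section. The picket gap is 37 mm.

Two posts, two rails, 12 pickets — a fence section. Span 1550 mm holds 12 pickets of 89 mm with 13 equal gaps: ⌊(1550 − 12·89) / 13⌋ = 37 mm.


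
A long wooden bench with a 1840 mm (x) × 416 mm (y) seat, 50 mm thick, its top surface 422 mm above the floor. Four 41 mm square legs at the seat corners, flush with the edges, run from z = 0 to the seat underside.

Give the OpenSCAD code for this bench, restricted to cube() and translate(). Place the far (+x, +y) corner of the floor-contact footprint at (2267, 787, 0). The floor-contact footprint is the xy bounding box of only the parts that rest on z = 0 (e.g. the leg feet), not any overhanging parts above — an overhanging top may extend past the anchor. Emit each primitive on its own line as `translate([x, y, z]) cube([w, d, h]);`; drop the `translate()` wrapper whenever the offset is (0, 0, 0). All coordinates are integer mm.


// leg_h = 422 − 50 = 372
translate([427, 371, 372]) cube([1840, 416, 50]);
translate([427, 371, 0]) cube([41, 41, 372]);
translate([427, 746, 0]) cube([41, 41, 372]);
translate([2226, 371, 0]) cube([41, 41, 372]);
translate([2226, 746, 0]) cube([41, 41, 372]);


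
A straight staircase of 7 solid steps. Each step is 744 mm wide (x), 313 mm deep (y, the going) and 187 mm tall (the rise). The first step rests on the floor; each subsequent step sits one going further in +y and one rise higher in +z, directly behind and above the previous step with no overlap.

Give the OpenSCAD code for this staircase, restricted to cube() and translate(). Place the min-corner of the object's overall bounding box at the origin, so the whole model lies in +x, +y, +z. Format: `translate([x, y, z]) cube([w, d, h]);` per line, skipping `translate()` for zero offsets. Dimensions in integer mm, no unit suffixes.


cube([744, 313, 187]);
translate([0, 313, 187]) cube([744, 313, 187]);
translate([0, 626, 374]) cube([744, 313, 187]);
translate([0, 939, 561]) cube([744, 313, 187]);
translate([0, 1252, 748]) cube([744, 313, 187]);
translate([0, 1565, 935]) cube([744, 313, 187]);
translate([0, 1878, 1122]) cube([744, 313, 187]);


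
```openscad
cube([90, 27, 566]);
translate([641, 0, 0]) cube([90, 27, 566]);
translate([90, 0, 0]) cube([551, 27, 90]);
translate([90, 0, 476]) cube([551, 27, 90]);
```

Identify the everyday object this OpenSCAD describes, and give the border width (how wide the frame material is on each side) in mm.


A picture frame. The border width is 90 mm.

Four thin pieces enclosing a rectangular opening — a picture frame. The two full-height stiles are 566 mm tall; the top rail sits at z = 476 and is 90 mm tall, so the border above the opening is 566 − 476 = 90 mm, matching the stile x-width.


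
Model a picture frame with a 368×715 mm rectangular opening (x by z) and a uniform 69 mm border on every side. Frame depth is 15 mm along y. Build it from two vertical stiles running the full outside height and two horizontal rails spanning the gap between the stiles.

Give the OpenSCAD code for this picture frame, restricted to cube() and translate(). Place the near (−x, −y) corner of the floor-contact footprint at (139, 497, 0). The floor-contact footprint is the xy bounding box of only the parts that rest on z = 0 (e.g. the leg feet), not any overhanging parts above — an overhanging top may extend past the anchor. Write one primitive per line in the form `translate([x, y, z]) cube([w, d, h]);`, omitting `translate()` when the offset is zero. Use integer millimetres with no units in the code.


translate([139, 497, 0]) cube([69, 15, 853]);
translate([576, 497, 0]) cube([69, 15, 853]);
translate([208, 497, 0]) cube([368, 15, 69]);
translate([208, 497, 784]) cube([368, 15, 69]);


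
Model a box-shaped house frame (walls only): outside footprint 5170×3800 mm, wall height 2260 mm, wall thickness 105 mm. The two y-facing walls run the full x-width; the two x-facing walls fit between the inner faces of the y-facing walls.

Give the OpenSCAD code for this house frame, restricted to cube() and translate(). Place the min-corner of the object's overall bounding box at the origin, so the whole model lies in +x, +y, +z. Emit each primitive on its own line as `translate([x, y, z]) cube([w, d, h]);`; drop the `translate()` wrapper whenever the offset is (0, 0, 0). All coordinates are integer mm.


cube([5170, 105, 2260]);
translate([0, 3695, 0]) cube([5170, 105, 2260]);
translate([0, 105, 0]) cube([105, 3590, 2260]);
translate([5065, 105, 0]) cube([105, 3590, 2260]);


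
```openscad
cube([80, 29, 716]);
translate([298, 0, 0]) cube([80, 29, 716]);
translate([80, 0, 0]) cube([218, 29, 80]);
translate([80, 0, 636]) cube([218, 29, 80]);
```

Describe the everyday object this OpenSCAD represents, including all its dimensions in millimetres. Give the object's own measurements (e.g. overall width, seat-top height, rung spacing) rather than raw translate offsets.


A rectangular picture frame lying in the x–z plane (depth along y). The opening is 218 mm wide (x) by 556 mm tall (z), surrounded by a border 80 mm wide on all four sides. The frame is 29 mm deep and is made of two full-height vertical stiles with two horizontal rails fitted between them.


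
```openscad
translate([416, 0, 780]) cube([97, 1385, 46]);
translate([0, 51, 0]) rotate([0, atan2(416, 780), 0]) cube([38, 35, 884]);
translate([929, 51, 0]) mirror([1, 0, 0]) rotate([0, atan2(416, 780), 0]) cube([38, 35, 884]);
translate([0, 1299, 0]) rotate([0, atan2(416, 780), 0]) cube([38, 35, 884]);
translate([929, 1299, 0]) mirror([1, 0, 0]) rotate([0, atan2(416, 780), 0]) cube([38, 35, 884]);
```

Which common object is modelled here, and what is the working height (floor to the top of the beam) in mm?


A sawhorse. The overall height is 826 mm.

A beam across two mirrored pairs of raked legs — a sawhorse. The beam's underside is at z = 780 (matching the legs' vertical rise in atan2(416, 780)) and the beam is 46 mm tall, so its top is at 780 + 46 = 826 mm. The raked legs top out at the beam's underside, so that is the highest point.


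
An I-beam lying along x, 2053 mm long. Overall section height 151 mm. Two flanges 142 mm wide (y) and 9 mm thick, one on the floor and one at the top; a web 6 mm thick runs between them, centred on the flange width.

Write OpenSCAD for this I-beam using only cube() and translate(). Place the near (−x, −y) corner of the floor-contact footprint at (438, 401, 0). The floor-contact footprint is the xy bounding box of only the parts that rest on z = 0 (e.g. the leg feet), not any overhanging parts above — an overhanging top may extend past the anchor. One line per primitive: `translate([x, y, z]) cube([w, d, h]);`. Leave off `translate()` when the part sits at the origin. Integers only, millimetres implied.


translate([438, 401, 0]) cube([2053, 142, 9]);
translate([438, 469, 9]) cube([2053, 6, 133]);
translate([438, 401, 142]) cube([2053, 142, 9]);


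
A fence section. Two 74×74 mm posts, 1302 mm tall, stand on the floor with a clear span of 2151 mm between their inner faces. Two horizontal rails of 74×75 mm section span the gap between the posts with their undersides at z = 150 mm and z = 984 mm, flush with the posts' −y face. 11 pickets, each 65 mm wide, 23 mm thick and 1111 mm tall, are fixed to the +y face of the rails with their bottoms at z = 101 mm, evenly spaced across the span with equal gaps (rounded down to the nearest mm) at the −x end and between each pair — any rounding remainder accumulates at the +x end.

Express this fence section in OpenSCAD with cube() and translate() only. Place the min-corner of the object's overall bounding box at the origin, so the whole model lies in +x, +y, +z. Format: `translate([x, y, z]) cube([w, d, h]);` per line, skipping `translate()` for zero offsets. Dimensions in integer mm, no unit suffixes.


cube([74, 74, 1302]);
translate([2225, 0, 0]) cube([74, 74, 1302]);
translate([74, 0, 150]) cube([2151, 74, 75]);
translate([74, 0, 984]) cube([2151, 74, 75]);
translate([193, 74, 101]) cube([65, 23, 1111]);
translate([377, 74, 101]) cube([65, 23, 1111]);
translate([561, 74, 101]) cube([65, 23, 1111]);
translate([745, 74, 101]) cube([65, 23, 1111]);
translate([929, 74, 101]) cube([65, 23, 1111]);
translate([1113, 74, 101]) cube([65, 23, 1111]);
translate([1297, 74, 101]) cube([65, 23, 1111]);
translate([1481, 74, 101]) cube([65, 23, 1111]);
translate([1665, 74, 101]) cube([65, 23, 1111]);
translate([1849, 74, 101]) cube([65, 23, 1111]);
translate([2033, 74, 101]) cube([65, 23, 1111]);


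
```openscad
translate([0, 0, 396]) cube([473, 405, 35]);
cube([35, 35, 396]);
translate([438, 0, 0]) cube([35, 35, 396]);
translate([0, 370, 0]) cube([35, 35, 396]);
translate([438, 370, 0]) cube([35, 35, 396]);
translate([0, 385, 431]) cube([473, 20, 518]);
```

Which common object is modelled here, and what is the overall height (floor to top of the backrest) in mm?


A chair. The overall height is 949 mm.

A slab on four corner posts with a tall panel at the back — a chair. The seat slab sits at z = 396 with thickness 35, and the 518 mm backrest starts at the seat top, so the overall height is 396 + 35 + 518 = 949 mm.


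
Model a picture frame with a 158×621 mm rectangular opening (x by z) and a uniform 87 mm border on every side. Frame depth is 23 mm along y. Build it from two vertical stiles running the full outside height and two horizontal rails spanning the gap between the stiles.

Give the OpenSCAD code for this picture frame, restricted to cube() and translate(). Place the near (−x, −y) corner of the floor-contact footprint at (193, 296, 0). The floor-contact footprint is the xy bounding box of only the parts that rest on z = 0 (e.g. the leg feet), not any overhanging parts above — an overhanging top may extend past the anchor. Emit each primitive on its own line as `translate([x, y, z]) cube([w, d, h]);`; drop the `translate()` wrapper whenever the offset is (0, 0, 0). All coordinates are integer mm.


translate([193, 296, 0]) cube([87, 23, 795]);
translate([438, 296, 0]) cube([87, 23, 795]);
translate([280, 296, 0]) cube([158, 23, 87]);
translate([280, 296, 708]) cube([158, 23, 87]);


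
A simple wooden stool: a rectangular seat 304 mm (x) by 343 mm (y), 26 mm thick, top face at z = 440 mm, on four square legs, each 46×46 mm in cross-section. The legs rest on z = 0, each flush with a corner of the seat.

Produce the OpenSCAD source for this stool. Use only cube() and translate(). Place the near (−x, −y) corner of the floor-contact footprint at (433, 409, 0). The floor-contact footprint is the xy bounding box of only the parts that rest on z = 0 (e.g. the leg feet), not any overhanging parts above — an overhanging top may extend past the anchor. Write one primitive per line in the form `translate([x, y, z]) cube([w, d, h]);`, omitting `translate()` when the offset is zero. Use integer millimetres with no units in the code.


// leg_h = 440 - 26 = 414
translate([433, 409, 414]) cube([304, 343, 26]);
translate([433, 409, 0]) cube([46, 46, 414]);
translate([691, 409, 0]) cube([46, 46, 414]);
translate([433, 706, 0]) cube([46, 46, 414]);
translate([691, 706, 0]) cube([46, 46, 414]);


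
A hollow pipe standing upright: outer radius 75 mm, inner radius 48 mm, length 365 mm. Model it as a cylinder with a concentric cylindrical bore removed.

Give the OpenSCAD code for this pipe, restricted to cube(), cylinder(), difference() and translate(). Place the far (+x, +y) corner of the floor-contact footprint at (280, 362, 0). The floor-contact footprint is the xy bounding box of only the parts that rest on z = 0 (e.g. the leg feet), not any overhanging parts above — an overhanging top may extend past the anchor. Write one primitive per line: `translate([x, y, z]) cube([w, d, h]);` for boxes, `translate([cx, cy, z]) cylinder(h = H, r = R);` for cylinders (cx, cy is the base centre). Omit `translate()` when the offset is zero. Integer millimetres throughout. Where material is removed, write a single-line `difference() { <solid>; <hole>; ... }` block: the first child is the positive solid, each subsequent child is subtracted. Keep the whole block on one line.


difference() { translate([205, 287, 0]) cylinder(h = 365, r = 75); translate([205, 287, 0]) cylinder(h = 365, r = 48); }


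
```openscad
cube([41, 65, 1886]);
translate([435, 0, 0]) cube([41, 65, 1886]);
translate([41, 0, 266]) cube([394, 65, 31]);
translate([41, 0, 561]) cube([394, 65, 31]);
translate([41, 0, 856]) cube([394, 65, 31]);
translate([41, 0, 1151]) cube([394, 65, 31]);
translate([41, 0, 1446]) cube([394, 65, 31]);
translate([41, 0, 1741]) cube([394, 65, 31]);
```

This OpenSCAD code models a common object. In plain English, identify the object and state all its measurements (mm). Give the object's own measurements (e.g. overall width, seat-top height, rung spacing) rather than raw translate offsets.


A straight ladder. Two 41×65 mm vertical rails, 1886 mm tall, stand 476 mm apart (outside-to-outside) with their front faces coplanar on the −y side. 6 rungs, each 65 mm deep and 31 mm tall, span between the inner faces of the rails, front faces flush with the rails. The lowest rung's underside is at z = 266 mm and rungs are spaced 295 mm apart (underside to underside).


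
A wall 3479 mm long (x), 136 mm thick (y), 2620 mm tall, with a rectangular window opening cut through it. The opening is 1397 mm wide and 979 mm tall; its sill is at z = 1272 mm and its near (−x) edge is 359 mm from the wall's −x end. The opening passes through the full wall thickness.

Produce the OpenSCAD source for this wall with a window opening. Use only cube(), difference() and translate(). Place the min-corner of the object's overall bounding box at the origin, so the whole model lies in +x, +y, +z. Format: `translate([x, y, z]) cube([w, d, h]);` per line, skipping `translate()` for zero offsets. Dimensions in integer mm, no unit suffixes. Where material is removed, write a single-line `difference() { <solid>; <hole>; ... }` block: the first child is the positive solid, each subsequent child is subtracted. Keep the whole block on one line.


difference() { cube([3479, 136, 2620]); translate([359, 0, 1272]) cube([1397, 136, 979]); }


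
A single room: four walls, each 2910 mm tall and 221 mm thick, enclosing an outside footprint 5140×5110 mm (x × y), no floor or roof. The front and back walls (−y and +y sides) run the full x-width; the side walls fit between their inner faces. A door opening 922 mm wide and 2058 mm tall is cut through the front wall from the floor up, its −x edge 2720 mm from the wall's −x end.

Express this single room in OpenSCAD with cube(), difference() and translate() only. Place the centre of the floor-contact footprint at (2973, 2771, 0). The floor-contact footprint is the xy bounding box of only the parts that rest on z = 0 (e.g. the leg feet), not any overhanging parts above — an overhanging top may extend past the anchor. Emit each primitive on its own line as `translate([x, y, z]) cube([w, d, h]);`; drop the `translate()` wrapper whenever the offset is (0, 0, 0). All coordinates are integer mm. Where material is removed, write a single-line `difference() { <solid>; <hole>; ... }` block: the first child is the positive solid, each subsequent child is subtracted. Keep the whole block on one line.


difference() { translate([403, 216, 0]) cube([5140, 221, 2910]); translate([3123, 216, 0]) cube([922, 221, 2058]); }
translate([403, 5105, 0]) cube([5140, 221, 2910]);
translate([403, 437, 0]) cube([221, 4668, 2910]);
translate([5322, 437, 0]) cube([221, 4668, 2910]);


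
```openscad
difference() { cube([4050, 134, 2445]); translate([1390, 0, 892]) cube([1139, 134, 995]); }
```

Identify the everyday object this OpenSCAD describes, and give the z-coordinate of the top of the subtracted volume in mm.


A wall with a window opening. The window head height is 1887 mm.

A wall with a rectangular opening subtracted — a window. Sill at z = 892, opening 995 mm tall, so the head is at 892 + 995 = 1887 mm.


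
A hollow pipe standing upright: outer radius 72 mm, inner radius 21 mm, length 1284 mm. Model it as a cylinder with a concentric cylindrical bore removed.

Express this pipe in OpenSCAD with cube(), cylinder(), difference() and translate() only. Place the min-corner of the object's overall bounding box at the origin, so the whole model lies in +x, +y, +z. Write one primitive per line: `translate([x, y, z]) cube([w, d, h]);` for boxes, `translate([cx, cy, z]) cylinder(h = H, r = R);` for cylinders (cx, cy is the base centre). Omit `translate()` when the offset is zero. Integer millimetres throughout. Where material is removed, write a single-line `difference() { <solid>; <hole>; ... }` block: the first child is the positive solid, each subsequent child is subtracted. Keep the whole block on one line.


difference() { translate([72, 72, 0]) cylinder(h = 1284, r = 72); translate([72, 72, 0]) cylinder(h = 1284, r = 21); }


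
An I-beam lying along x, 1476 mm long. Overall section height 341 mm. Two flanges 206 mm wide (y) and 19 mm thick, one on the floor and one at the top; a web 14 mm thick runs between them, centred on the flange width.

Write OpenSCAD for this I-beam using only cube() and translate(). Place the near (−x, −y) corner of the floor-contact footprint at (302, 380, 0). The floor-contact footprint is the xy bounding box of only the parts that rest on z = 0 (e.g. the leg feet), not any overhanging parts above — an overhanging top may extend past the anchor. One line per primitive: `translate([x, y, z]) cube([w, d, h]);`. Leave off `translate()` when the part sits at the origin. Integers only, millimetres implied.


translate([302, 380, 0]) cube([1476, 206, 19]);
translate([302, 476, 19]) cube([1476, 14, 303]);
translate([302, 380, 322]) cube([1476, 206, 19]);


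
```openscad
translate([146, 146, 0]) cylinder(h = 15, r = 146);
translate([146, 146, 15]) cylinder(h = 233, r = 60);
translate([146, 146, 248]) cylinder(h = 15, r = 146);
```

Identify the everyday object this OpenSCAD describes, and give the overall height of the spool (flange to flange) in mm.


A spool. The overall height is 263 mm.

Three coaxial cylinders, large–small–large — a spool. Two 15 mm flanges and a 233 mm core give 15 + 233 + 15 = 263 mm.


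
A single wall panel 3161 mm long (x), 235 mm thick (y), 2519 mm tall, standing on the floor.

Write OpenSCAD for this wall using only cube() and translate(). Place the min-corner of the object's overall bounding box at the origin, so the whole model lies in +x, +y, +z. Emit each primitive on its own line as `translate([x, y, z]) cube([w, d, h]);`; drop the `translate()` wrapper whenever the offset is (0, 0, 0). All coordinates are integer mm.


cube([3161, 235, 2519]);


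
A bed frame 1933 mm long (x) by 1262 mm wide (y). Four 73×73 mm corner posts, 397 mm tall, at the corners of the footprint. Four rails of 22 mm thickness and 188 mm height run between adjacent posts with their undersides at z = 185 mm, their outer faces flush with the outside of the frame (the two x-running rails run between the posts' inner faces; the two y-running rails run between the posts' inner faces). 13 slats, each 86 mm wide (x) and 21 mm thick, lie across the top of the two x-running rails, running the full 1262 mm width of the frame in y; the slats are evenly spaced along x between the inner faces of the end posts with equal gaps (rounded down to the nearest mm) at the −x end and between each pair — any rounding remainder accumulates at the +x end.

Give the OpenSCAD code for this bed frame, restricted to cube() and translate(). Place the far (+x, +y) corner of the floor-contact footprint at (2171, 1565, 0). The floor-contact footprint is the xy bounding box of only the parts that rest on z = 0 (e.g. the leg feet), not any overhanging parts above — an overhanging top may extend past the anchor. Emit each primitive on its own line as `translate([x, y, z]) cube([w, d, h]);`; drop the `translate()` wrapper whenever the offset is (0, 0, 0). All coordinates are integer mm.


translate([238, 303, 0]) cube([73, 73, 397]);
translate([238, 1492, 0]) cube([73, 73, 397]);
translate([2098, 303, 0]) cube([73, 73, 397]);
translate([2098, 1492, 0]) cube([73, 73, 397]);
translate([311, 303, 185]) cube([1787, 22, 188]);
translate([311, 1543, 185]) cube([1787, 22, 188]);
translate([238, 376, 185]) cube([22, 1116, 188]);
translate([2149, 376, 185]) cube([22, 1116, 188]);
translate([358, 303, 373]) cube([86, 1262, 21]);
translate([491, 303, 373]) cube([86, 1262, 21]);
translate([624, 303, 373]) cube([86, 1262, 21]);
translate([757, 303, 373]) cube([86, 1262, 21]);
translate([890, 303, 373]) cube([86, 1262, 21]);
translate([1023, 303, 373]) cube([86, 1262, 21]);
translate([1156, 303, 373]) cube([86, 1262, 21]);
translate([1289, 303, 373]) cube([86, 1262, 21]);
translate([1422, 303, 373]) cube([86, 1262, 21]);
translate([1555, 303, 373]) cube([86, 1262, 21]);
translate([1688, 303, 373]) cube([86, 1262, 21]);
translate([1821, 303, 373]) cube([86, 1262, 21]);
translate([1954, 303, 373]) cube([86, 1262, 21]);


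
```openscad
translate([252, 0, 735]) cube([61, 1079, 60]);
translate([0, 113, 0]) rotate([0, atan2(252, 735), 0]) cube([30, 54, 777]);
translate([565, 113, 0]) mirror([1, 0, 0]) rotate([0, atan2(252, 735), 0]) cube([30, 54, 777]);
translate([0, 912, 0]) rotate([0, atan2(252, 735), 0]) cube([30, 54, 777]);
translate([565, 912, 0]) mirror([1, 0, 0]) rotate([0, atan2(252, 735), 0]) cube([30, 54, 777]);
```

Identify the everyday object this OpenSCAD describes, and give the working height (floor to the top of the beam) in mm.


A sawhorse. The overall height is 795 mm.

A beam across two mirrored pairs of raked legs — a sawhorse. The beam's underside is at z = 735 (matching the legs' vertical rise in atan2(252, 735)) and the beam is 60 mm tall, so its top is at 735 + 60 = 795 mm. The raked legs top out at the beam's underside, so that is the highest point.


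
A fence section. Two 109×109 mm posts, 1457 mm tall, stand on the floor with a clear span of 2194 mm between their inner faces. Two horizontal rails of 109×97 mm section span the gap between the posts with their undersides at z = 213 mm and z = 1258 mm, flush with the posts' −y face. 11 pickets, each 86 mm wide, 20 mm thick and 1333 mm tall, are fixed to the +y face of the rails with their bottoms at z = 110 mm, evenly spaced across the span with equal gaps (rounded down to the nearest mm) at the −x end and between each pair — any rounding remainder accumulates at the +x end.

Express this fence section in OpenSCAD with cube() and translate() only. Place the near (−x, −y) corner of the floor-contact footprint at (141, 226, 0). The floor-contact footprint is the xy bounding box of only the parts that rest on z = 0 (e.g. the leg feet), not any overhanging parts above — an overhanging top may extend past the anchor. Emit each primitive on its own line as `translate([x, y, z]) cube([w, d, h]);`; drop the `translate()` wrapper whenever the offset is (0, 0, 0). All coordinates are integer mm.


translate([141, 226, 0]) cube([109, 109, 1457]);
translate([2444, 226, 0]) cube([109, 109, 1457]);
translate([250, 226, 213]) cube([2194, 109, 97]);
translate([250, 226, 1258]) cube([2194, 109, 97]);
translate([354, 335, 110]) cube([86, 20, 1333]);
translate([544, 335, 110]) cube([86, 20, 1333]);
translate([734, 335, 110]) cube([86, 20, 1333]);
translate([924, 335, 110]) cube([86, 20, 1333]);
translate([1114, 335, 110]) cube([86, 20, 1333]);
translate([1304, 335, 110]) cube([86, 20, 1333]);
translate([1494, 335, 110]) cube([86, 20, 1333]);
translate([1684, 335, 110]) cube([86, 20, 1333]);
translate([1874, 335, 110]) cube([86, 20, 1333]);
translate([2064, 335, 110]) cube([86, 20, 1333]);
translate([2254, 335, 110]) cube([86, 20, 1333]);


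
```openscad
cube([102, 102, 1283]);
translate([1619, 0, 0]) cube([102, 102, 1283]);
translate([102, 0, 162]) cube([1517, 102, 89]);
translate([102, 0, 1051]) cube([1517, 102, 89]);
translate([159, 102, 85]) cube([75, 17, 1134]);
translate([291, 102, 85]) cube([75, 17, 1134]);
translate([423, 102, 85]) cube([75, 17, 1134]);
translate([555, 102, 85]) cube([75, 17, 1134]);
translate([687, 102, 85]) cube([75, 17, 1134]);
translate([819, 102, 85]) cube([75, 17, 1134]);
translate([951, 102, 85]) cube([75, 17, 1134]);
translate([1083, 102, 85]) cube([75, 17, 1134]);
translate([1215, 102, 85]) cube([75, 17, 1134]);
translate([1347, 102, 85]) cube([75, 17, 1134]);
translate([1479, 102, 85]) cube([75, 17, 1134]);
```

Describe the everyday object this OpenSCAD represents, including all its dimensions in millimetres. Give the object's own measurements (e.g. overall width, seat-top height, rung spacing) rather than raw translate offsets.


A fence section. Two 102×102 mm posts, 1283 mm tall, stand on the floor with a clear span of 1517 mm between their inner faces. Two horizontal rails of 102×89 mm section span the gap between the posts with their undersides at z = 162 mm and z = 1051 mm, flush with the posts' −y face. 11 pickets, each 75 mm wide, 17 mm thick and 1134 mm tall, are fixed to the +y face of the rails with their bottoms at z = 85 mm, spaced across the span with a 57 mm gap after the −x post and between neighbouring pickets, with 65 mm left before the +x post.


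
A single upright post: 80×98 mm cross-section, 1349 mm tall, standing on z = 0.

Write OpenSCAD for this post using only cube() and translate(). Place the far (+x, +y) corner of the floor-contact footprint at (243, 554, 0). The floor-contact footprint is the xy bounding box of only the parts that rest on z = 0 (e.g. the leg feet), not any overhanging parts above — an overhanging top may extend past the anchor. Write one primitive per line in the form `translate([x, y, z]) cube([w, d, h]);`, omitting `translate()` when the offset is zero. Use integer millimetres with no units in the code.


translate([163, 456, 0]) cube([80, 98, 1349]);
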